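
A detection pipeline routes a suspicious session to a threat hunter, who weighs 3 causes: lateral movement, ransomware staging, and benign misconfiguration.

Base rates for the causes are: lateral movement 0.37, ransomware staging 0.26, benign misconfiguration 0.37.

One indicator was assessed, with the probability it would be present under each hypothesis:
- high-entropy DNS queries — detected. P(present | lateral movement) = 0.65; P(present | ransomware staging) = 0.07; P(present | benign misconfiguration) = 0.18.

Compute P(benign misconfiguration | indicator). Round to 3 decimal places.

For each hypothesis, the unnormalized posterior weight is prior × likelihood:
  lateral movement: 0.37 × 0.65 = 0.2405
  ransomware staging: 0.26 × 0.07 = 0.0182
  benign misconfiguration: 0.37 × 0.18 = 0.0666
Marginal likelihood of the evidence = 0.3253.
P(benign misconfiguration | evidence) = 0.0666 / 0.3253 ≈ 0.205.

0.205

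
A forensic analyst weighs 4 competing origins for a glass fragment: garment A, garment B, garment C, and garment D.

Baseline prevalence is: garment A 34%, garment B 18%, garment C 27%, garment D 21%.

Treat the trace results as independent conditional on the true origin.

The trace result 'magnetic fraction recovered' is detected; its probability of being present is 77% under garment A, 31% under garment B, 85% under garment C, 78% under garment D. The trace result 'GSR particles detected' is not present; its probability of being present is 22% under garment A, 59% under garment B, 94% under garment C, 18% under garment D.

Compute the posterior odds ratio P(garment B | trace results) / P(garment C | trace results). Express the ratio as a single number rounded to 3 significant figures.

1.66

The normalizing constant cancels in an odds ratio, so compute prior × likelihood for the two hypotheses only (using 1 − P(present | H) for each absent trace result):
  garment B: 0.18 × 0.31 × (1 − 0.59) = 0.022878
  garment C: 0.27 × 0.85 × (1 − 0.94) = 0.01377
Odds(garment B : garment C) = 0.022878 / 0.01377 ≈ 1.66.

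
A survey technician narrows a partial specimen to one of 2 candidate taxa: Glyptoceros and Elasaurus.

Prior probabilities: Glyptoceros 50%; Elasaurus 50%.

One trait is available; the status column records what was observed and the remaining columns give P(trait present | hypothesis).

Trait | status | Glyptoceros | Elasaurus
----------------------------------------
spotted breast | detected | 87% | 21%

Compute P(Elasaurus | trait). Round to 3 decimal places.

0.194

By Bayes' rule, the unnormalized weight for each hypothesis is prior × likelihood:
  Glyptoceros: 0.50 × 0.87 = 0.435
  Elasaurus: 0.50 × 0.21 = 0.105
Marginal likelihood of the evidence = 0.54.
P(Elasaurus | evidence) = 0.105 / 0.54 ≈ 0.194.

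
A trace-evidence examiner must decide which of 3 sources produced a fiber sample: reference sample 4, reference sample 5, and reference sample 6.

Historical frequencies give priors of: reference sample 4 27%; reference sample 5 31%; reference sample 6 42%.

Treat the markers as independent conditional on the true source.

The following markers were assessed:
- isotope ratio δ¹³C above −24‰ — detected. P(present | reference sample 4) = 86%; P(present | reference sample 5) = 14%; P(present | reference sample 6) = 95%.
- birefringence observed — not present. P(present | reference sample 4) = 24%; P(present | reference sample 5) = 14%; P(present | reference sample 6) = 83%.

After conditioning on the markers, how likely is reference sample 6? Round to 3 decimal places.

By Bayes' rule with conditional independence, the unnormalized weight for each hypothesis is prior × ∏ likelihoods (using 1 − P(present | H) for each absent marker):
  reference sample 4: 0.27 × 0.86 × (1 − 0.24) = 0.17647
  reference sample 5: 0.31 × 0.14 × (1 − 0.14) = 0.037324
  reference sample 6: 0.42 × 0.95 × (1 − 0.83) = 0.06783
Normalizing constant Z = 0.17647 + 0.037324 + 0.06783 = 0.28163.
P(reference sample 6 | evidence) = 0.06783 / 0.28163 ≈ 0.241.

0.241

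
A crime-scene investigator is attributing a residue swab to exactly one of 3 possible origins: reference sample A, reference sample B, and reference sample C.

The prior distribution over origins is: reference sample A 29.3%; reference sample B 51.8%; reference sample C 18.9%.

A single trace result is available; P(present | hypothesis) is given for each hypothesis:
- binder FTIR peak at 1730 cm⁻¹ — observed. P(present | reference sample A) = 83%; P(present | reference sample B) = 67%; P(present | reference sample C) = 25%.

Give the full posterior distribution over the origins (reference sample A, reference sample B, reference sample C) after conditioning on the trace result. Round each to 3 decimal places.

For each hypothesis, the unnormalized posterior weight is prior × likelihood:
  reference sample A: 0.293 × 0.83 = 0.24319
  reference sample B: 0.518 × 0.67 = 0.34706
  reference sample C: 0.189 × 0.25 = 0.04725
Normalizing constant Z = 0.24319 + 0.34706 + 0.04725 = 0.6375.
P(reference sample A | evidence) = 0.24319 / 0.6375 ≈ 0.381
P(reference sample B | evidence) = 0.34706 / 0.6375 ≈ 0.544
P(reference sample C | evidence) = 0.04725 / 0.6375 ≈ 0.074

0.381, 0.544, 0.074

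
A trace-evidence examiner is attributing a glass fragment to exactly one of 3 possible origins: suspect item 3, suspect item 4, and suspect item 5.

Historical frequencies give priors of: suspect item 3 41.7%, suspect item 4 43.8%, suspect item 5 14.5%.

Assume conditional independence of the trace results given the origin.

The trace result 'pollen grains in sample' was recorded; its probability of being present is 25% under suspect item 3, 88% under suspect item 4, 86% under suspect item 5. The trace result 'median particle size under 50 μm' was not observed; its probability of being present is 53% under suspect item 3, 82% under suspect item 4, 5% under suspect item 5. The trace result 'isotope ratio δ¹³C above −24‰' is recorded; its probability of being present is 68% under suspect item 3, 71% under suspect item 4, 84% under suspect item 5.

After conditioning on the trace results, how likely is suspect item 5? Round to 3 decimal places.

By Bayes' rule with conditional independence, the unnormalized weight for each hypothesis is prior × ∏ likelihoods (using 1 − P(present | H) for each absent trace result):
  suspect item 3: 0.417 × 0.25 × (1 − 0.53) × 0.68 = 0.033318
  suspect item 4: 0.438 × 0.88 × (1 − 0.82) × 0.71 = 0.049259
  suspect item 5: 0.145 × 0.86 × (1 − 0.05) × 0.84 = 0.099511
Normalizing constant Z = 0.033318 + 0.049259 + 0.099511 = 0.18209.
P(suspect item 5 | evidence) = 0.099511 / 0.18209 ≈ 0.546.

0.546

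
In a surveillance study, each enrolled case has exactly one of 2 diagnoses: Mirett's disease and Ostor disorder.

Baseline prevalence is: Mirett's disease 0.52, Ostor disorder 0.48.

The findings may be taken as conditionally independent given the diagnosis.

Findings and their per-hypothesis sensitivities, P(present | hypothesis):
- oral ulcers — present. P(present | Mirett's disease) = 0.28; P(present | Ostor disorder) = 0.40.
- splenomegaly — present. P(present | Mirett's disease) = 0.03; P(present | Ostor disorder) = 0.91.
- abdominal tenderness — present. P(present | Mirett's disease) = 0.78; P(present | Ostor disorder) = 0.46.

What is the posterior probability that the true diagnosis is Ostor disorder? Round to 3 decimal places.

0.959

By Bayes' rule with conditional independence, the unnormalized weight for each hypothesis is prior × ∏ likelihoods:
  Mirett's disease: 0.52 × 0.28 × 0.03 × 0.78 = 0.003407
  Ostor disorder: 0.48 × 0.40 × 0.91 × 0.46 = 0.080371
Marginal likelihood of the evidence = 0.083778.
P(Ostor disorder | evidence) = 0.080371 / 0.083778 ≈ 0.959.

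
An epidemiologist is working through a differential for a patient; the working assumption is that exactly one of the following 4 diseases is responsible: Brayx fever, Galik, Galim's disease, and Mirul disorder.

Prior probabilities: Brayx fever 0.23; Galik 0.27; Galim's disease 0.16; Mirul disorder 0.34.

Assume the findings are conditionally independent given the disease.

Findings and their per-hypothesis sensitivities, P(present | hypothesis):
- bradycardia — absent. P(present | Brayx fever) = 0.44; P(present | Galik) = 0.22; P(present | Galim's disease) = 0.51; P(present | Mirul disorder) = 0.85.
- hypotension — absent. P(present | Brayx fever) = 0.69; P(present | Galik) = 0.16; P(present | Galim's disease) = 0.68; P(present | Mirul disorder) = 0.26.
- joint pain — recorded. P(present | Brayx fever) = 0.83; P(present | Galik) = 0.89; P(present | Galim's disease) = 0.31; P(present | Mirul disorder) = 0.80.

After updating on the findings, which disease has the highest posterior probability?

Galik

Multiply each prior by the joint likelihood of the evidence pattern (using 1 − P(present | H) for each absent finding):
  Brayx fever: 0.23 × (1 − 0.44) × (1 − 0.69) × 0.83 = 0.03314
  Galik: 0.27 × (1 − 0.22) × (1 − 0.16) × 0.89 = 0.15744
  Galim's disease: 0.16 × (1 − 0.51) × (1 − 0.68) × 0.31 = 0.0077773
  Mirul disorder: 0.34 × (1 − 0.85) × (1 − 0.26) × 0.80 = 0.030192
Marginal likelihood of the evidence = 0.22855.
P(Brayx fever | evidence) ≈ 0.03314 / 0.22855 ≈ 0.145
P(Galik | evidence) ≈ 0.15744 / 0.22855 ≈ 0.689
P(Galim's disease | evidence) ≈ 0.0077773 / 0.22855 ≈ 0.034
P(Mirul disorder | evidence) ≈ 0.030192 / 0.22855 ≈ 0.132
The largest is 0.689, so Galik is most probable.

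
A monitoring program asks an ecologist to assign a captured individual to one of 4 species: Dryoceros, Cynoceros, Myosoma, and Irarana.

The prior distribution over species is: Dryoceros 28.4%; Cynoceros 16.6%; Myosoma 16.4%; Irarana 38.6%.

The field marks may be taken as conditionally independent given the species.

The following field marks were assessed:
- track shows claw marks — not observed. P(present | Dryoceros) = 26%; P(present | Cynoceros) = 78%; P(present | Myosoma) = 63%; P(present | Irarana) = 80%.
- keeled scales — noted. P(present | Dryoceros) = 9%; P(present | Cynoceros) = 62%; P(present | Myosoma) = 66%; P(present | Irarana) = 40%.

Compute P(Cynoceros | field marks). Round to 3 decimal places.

By Bayes' rule with conditional independence, the unnormalized weight for each hypothesis is prior × ∏ likelihoods (using 1 − P(present | H) for each absent field mark):
  Dryoceros: 0.284 × (1 − 0.26) × 0.09 = 0.018914
  Cynoceros: 0.166 × (1 − 0.78) × 0.62 = 0.022642
  Myosoma: 0.164 × (1 − 0.63) × 0.66 = 0.040049
  Irarana: 0.386 × (1 − 0.80) × 0.40 = 0.03088
Normalizing constant Z = 0.018914 + 0.022642 + 0.040049 + 0.03088 = 0.11249.
P(Cynoceros | evidence) = 0.022642 / 0.11249 ≈ 0.201.

0.201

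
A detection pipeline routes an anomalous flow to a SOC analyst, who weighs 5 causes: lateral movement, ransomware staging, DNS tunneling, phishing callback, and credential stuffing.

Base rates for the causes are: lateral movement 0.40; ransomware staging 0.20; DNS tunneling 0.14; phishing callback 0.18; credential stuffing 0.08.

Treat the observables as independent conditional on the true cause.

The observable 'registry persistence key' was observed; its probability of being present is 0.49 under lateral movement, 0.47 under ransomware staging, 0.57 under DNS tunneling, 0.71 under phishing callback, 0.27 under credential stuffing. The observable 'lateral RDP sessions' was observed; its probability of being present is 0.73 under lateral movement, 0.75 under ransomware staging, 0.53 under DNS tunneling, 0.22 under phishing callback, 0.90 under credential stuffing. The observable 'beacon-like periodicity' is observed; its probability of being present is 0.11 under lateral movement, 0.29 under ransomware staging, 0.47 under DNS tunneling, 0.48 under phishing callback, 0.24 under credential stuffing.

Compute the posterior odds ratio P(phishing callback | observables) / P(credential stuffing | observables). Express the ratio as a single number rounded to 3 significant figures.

Unnormalized posterior weight (prior times the observable likelihoods) for each of the two hypotheses:
  phishing callback: 0.18 × 0.71 × 0.22 × 0.48 = 0.013496
  credential stuffing: 0.08 × 0.27 × 0.90 × 0.24 = 0.0046656
Odds(phishing callback : credential stuffing) = 0.013496 / 0.0046656 ≈ 2.89.

2.89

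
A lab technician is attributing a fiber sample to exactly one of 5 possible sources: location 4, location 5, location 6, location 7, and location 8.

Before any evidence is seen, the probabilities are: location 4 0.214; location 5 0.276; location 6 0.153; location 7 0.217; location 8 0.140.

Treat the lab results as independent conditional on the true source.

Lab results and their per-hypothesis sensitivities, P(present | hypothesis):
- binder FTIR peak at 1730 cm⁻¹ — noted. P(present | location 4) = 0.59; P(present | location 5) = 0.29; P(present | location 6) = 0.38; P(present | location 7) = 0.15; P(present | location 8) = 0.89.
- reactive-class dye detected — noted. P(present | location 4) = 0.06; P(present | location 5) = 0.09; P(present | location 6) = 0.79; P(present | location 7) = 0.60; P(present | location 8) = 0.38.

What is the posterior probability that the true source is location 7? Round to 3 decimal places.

0.153

Multiply each prior by the joint likelihood of the lab result pattern:
  location 4: 0.214 × 0.59 × 0.06 = 0.0075756
  location 5: 0.276 × 0.29 × 0.09 = 0.0072036
  location 6: 0.153 × 0.38 × 0.79 = 0.045931
  location 7: 0.217 × 0.15 × 0.60 = 0.01953
  location 8: 0.140 × 0.89 × 0.38 = 0.047348
The unnormalized weights sum to 0.12759.
P(location 7 | evidence) = 0.01953 / 0.12759 ≈ 0.153.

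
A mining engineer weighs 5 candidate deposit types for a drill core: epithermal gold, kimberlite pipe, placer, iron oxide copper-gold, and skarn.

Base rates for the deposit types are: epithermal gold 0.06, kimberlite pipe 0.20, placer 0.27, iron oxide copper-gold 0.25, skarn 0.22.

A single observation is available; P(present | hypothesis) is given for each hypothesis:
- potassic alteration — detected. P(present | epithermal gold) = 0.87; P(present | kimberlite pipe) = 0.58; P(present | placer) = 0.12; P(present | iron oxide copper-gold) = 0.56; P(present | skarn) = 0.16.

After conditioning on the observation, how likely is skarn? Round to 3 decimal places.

0.094

Multiply each prior by the likelihood of the observation:
  epithermal gold: 0.06 × 0.87 = 0.0522
  kimberlite pipe: 0.20 × 0.58 = 0.116
  placer: 0.27 × 0.12 = 0.0324
  iron oxide copper-gold: 0.25 × 0.56 = 0.14
  skarn: 0.22 × 0.16 = 0.0352
The unnormalized weights sum to 0.3758.
P(skarn | evidence) = 0.0352 / 0.3758 ≈ 0.094.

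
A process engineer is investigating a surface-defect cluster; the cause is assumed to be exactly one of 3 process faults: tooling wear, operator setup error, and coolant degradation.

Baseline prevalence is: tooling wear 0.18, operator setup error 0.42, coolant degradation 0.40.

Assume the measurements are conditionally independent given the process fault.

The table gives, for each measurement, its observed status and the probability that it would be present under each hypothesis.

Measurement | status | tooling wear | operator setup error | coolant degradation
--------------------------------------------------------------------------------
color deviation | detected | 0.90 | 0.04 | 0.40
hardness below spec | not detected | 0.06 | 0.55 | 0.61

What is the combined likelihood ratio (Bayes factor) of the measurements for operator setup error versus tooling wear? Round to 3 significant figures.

0.0213

Joint likelihood of the measurement pattern under each hypothesis (using 1 − P(present | H) for each absent measurement):
  operator setup error: 0.04 × (1 − 0.55) = 0.018
  tooling wear: 0.90 × (1 − 0.06) = 0.846
Bayes factor = 0.018 / 0.846 ≈ 0.0213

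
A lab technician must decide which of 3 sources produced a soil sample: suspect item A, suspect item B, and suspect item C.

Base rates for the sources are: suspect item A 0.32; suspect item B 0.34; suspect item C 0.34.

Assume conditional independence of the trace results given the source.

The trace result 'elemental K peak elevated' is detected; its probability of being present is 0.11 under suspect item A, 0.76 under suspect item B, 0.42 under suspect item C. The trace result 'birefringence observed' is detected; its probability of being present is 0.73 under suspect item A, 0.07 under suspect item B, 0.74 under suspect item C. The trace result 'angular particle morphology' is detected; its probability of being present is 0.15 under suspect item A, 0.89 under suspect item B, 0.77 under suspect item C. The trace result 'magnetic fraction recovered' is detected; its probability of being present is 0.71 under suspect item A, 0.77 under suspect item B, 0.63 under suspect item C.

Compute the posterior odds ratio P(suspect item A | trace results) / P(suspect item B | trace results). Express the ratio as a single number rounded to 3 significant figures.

The normalizing constant cancels in an odds ratio, so compute prior × likelihood for the two hypotheses only:
  suspect item A: 0.32 × 0.11 × 0.73 × 0.15 × 0.71 = 0.0027366
  suspect item B: 0.34 × 0.76 × 0.07 × 0.89 × 0.77 = 0.012396
Posterior odds = 0.0027366 / 0.012396 ≈ 0.221.

0.221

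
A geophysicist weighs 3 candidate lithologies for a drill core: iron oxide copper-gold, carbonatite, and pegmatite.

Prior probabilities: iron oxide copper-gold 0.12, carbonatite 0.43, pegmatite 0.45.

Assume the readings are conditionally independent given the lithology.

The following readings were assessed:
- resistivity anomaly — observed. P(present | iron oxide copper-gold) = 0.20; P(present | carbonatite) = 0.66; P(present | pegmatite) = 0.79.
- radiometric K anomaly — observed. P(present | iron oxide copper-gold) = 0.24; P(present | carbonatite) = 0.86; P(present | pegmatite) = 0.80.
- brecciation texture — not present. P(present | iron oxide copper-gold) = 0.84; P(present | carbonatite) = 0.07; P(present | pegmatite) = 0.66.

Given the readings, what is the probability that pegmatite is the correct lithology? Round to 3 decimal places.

0.298

Multiply each prior by the joint likelihood of the reading pattern (using 1 − P(present | H) for each absent reading):
  iron oxide copper-gold: 0.12 × 0.20 × 0.24 × (1 − 0.84) = 0.0009216
  carbonatite: 0.43 × 0.66 × 0.86 × (1 − 0.07) = 0.22698
  pegmatite: 0.45 × 0.79 × 0.80 × (1 − 0.66) = 0.096696
Marginal likelihood of the evidence = 0.3246.
P(pegmatite | evidence) = 0.096696 / 0.3246 ≈ 0.298.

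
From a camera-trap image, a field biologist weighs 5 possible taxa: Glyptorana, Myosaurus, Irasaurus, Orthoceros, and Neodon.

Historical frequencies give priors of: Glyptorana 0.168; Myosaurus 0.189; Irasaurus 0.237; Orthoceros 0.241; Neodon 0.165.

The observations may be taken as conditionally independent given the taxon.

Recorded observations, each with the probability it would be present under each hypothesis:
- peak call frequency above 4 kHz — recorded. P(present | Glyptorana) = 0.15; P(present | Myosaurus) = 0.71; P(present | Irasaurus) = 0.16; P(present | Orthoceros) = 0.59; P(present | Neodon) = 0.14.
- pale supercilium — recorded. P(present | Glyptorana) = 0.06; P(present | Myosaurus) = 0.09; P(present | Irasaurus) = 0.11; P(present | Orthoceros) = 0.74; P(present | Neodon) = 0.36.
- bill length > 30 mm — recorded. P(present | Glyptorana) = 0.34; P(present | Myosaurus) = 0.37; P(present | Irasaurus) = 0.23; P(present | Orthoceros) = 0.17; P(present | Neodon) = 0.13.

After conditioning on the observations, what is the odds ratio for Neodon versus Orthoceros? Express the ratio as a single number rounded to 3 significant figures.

0.0604

Posterior odds equal prior odds times the likelihood ratio; only the two competing hypotheses matter.
  Neodon: 0.165 × 0.14 × 0.36 × 0.13 = 0.0010811
  Orthoceros: 0.241 × 0.59 × 0.74 × 0.17 = 0.017888
Posterior odds = 0.0010811 / 0.017888 ≈ 0.0604.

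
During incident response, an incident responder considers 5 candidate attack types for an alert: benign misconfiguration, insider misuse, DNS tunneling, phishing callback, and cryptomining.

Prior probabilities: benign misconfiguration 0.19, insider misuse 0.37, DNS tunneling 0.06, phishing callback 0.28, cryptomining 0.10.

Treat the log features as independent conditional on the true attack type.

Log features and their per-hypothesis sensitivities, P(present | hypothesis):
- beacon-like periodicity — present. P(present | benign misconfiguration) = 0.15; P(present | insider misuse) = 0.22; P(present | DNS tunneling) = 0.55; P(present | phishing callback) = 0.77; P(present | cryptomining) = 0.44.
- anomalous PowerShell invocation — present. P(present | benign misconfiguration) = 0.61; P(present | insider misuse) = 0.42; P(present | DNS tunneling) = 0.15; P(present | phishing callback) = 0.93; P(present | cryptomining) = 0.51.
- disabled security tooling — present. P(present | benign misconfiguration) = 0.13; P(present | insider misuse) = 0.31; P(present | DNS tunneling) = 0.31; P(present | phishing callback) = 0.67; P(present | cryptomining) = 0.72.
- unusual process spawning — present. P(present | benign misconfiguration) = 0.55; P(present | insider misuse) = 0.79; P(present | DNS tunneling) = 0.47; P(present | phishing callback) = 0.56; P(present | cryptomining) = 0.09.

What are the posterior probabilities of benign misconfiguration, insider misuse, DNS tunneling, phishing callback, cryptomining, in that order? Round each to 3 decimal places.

0.014, 0.096, 0.008, 0.865, 0.017

By Bayes' rule with conditional independence, the unnormalized weight for each hypothesis is prior × ∏ likelihoods:
  benign misconfiguration: 0.19 × 0.15 × 0.61 × 0.13 × 0.55 = 0.001243
  insider misuse: 0.37 × 0.22 × 0.42 × 0.31 × 0.79 = 0.0083726
  DNS tunneling: 0.06 × 0.55 × 0.15 × 0.31 × 0.47 = 0.00072121
  phishing callback: 0.28 × 0.77 × 0.93 × 0.67 × 0.56 = 0.075231
  cryptomining: 0.10 × 0.44 × 0.51 × 0.72 × 0.09 = 0.0014541
The unnormalized weights sum to 0.087022.
P(benign misconfiguration | evidence) = 0.001243 / 0.087022 ≈ 0.014
P(insider misuse | evidence) = 0.0083726 / 0.087022 ≈ 0.096
P(DNS tunneling | evidence) = 0.00072121 / 0.087022 ≈ 0.008
P(phishing callback | evidence) = 0.075231 / 0.087022 ≈ 0.865
P(cryptomining | evidence) = 0.0014541 / 0.087022 ≈ 0.017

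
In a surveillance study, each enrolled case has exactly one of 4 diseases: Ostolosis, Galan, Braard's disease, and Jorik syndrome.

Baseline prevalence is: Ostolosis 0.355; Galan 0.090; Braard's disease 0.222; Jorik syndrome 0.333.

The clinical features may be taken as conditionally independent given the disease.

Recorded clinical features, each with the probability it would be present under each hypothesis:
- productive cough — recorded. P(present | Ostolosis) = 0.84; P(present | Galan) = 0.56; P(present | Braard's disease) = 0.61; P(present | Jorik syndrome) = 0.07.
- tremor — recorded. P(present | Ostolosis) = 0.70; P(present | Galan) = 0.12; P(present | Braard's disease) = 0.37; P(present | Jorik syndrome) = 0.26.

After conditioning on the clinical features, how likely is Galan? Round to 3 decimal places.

0.022

For each hypothesis, the unnormalized posterior weight is prior × product of the clinical feature likelihoods:
  Ostolosis: 0.355 × 0.84 × 0.70 = 0.20874
  Galan: 0.090 × 0.56 × 0.12 = 0.006048
  Braard's disease: 0.222 × 0.61 × 0.37 = 0.050105
  Jorik syndrome: 0.333 × 0.07 × 0.26 = 0.0060606
Marginal likelihood of the evidence = 0.27095.
P(Galan | evidence) = 0.006048 / 0.27095 ≈ 0.022.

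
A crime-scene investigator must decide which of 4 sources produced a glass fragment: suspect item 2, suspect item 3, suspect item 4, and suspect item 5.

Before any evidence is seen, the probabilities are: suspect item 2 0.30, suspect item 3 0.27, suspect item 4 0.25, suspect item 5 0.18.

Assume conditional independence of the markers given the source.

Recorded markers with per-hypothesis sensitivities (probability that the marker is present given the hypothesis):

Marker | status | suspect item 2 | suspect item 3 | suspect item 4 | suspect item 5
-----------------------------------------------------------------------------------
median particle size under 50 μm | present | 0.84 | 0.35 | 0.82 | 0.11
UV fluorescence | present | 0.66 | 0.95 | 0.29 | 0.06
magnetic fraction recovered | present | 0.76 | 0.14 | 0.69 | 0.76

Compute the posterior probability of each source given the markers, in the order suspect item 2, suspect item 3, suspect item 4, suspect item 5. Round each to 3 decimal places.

For each hypothesis, the unnormalized posterior weight is prior × product of the marker likelihoods:
  suspect item 2: 0.30 × 0.84 × 0.66 × 0.76 = 0.1264
  suspect item 3: 0.27 × 0.35 × 0.95 × 0.14 = 0.012568
  suspect item 4: 0.25 × 0.82 × 0.29 × 0.69 = 0.04102
  suspect item 5: 0.18 × 0.11 × 0.06 × 0.76 = 0.00090288
The unnormalized weights sum to 0.1809.
P(suspect item 2 | evidence) = 0.1264 / 0.1809 ≈ 0.699
P(suspect item 3 | evidence) = 0.012568 / 0.1809 ≈ 0.069
P(suspect item 4 | evidence) = 0.04102 / 0.1809 ≈ 0.227
P(suspect item 5 | evidence) = 0.00090288 / 0.1809 ≈ 0.005

0.699, 0.069, 0.227, 0.005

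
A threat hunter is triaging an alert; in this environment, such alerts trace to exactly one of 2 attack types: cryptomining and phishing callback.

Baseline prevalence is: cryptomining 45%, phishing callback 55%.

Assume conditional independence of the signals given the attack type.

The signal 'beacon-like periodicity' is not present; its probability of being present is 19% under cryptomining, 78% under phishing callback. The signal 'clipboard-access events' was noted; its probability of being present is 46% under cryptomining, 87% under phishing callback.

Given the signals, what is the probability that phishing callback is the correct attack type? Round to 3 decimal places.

0.386

For each hypothesis, the unnormalized posterior weight is prior × product of the signal likelihoods (using 1 − P(present | H) for each absent signal):
  cryptomining: 0.45 × (1 − 0.19) × 0.46 = 0.16767
  phishing callback: 0.55 × (1 − 0.78) × 0.87 = 0.10527
The unnormalized weights sum to 0.27294.
P(phishing callback | evidence) = 0.10527 / 0.27294 ≈ 0.386.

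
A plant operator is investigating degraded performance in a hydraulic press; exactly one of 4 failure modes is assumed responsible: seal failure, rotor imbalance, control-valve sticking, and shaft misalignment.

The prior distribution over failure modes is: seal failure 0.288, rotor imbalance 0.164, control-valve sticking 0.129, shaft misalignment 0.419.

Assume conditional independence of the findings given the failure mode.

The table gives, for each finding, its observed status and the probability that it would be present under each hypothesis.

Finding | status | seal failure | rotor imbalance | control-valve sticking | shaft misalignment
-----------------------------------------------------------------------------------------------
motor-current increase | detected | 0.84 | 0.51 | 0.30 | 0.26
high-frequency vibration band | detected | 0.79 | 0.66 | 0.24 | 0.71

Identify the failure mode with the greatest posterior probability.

For each hypothesis, the unnormalized posterior weight is prior × product of the finding likelihoods:
  seal failure: 0.288 × 0.84 × 0.79 = 0.19112
  rotor imbalance: 0.164 × 0.51 × 0.66 = 0.055202
  control-valve sticking: 0.129 × 0.30 × 0.24 = 0.009288
  shaft misalignment: 0.419 × 0.26 × 0.71 = 0.077347
Normalizing constant Z = 0.19112 + 0.055202 + 0.009288 + 0.077347 = 0.33295.
P(seal failure | evidence) ≈ 0.19112 / 0.33295 ≈ 0.574
P(rotor imbalance | evidence) ≈ 0.055202 / 0.33295 ≈ 0.166
P(control-valve sticking | evidence) ≈ 0.009288 / 0.33295 ≈ 0.028
P(shaft misalignment | evidence) ≈ 0.077347 / 0.33295 ≈ 0.232
The largest is 0.574, so seal failure is most probable.

seal failure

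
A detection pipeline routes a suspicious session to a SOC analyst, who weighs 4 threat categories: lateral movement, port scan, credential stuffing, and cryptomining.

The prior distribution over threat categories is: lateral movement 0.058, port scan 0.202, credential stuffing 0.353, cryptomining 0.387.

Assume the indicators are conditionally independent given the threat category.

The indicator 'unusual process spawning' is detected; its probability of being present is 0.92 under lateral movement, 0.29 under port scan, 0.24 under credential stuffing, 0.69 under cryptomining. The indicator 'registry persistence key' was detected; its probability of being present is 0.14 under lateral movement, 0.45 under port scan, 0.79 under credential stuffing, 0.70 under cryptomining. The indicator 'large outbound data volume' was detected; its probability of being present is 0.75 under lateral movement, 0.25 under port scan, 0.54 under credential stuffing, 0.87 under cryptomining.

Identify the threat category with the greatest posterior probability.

Multiply each prior by the joint likelihood of the indicator pattern:
  lateral movement: 0.058 × 0.92 × 0.14 × 0.75 = 0.0056028
  port scan: 0.202 × 0.29 × 0.45 × 0.25 = 0.0065902
  credential stuffing: 0.353 × 0.24 × 0.79 × 0.54 = 0.036142
  cryptomining: 0.387 × 0.69 × 0.70 × 0.87 = 0.16262
Marginal likelihood of the evidence = 0.21096.
P(lateral movement | evidence) ≈ 0.0056028 / 0.21096 ≈ 0.027
P(port scan | evidence) ≈ 0.0065902 / 0.21096 ≈ 0.031
P(credential stuffing | evidence) ≈ 0.036142 / 0.21096 ≈ 0.171
P(cryptomining | evidence) ≈ 0.16262 / 0.21096 ≈ 0.771
The largest is 0.771, so cryptomining is most probable.

cryptomining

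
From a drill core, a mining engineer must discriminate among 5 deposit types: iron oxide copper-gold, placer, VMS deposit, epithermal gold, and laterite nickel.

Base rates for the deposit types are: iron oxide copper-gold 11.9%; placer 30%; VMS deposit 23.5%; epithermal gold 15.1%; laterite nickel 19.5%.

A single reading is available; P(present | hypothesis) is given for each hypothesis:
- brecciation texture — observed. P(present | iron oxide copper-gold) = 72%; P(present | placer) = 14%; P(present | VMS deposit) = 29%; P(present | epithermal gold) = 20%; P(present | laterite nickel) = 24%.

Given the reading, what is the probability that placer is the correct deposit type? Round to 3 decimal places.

0.154

Multiply each prior by the likelihood of the reading:
  iron oxide copper-gold: 0.119 × 0.72 = 0.08568
  placer: 0.300 × 0.14 = 0.042
  VMS deposit: 0.235 × 0.29 = 0.06815
  epithermal gold: 0.151 × 0.20 = 0.0302
  laterite nickel: 0.195 × 0.24 = 0.0468
Marginal likelihood of the evidence = 0.27283.
P(placer | evidence) = 0.042 / 0.27283 ≈ 0.154.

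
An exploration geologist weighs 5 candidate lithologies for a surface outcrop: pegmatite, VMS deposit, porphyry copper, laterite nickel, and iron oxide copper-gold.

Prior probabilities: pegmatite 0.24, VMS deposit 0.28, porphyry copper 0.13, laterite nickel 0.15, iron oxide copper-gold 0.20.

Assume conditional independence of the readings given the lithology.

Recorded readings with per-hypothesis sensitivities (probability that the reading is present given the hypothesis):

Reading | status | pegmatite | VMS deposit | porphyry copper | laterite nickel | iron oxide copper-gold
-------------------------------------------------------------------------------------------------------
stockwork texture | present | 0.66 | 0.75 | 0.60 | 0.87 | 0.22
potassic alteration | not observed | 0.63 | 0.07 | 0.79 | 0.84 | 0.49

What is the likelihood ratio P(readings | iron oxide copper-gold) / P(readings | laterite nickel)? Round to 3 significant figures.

0.806

Joint likelihood of the reading pattern under each hypothesis (using 1 − P(present | H) for each absent reading):
  iron oxide copper-gold: 0.22 × (1 − 0.49) = 0.1122
  laterite nickel: 0.87 × (1 − 0.84) = 0.1392
Bayes factor = 0.1122 / 0.1392 ≈ 0.806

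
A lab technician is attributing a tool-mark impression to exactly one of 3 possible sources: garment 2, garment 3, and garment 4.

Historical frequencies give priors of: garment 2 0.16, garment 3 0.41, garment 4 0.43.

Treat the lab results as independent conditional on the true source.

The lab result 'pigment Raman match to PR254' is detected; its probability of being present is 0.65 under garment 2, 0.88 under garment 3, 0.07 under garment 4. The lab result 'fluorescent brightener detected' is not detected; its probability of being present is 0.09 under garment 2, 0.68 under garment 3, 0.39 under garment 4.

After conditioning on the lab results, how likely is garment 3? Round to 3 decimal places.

0.505

Multiply each prior by the joint likelihood of the lab result pattern (using 1 − P(present | H) for each absent lab result):
  garment 2: 0.16 × 0.65 × (1 − 0.09) = 0.09464
  garment 3: 0.41 × 0.88 × (1 − 0.68) = 0.11546
  garment 4: 0.43 × 0.07 × (1 − 0.39) = 0.018361
The unnormalized weights sum to 0.22846.
P(garment 3 | evidence) = 0.11546 / 0.22846 ≈ 0.505.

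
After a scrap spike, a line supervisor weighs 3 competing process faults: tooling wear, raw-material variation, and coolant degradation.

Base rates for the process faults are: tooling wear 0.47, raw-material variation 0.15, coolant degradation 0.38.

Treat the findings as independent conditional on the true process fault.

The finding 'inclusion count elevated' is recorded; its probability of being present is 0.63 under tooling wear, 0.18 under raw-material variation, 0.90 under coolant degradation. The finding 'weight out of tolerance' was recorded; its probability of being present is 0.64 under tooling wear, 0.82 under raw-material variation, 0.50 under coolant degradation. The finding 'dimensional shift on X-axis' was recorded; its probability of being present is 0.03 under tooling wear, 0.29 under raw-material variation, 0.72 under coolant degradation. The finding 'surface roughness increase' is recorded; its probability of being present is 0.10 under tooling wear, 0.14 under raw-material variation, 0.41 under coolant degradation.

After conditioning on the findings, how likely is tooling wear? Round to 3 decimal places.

Multiply each prior by the joint likelihood of the evidence pattern:
  tooling wear: 0.47 × 0.63 × 0.64 × 0.03 × 0.10 = 0.00056851
  raw-material variation: 0.15 × 0.18 × 0.82 × 0.29 × 0.14 = 0.00089888
  coolant degradation: 0.38 × 0.90 × 0.50 × 0.72 × 0.41 = 0.050479
Marginal likelihood of the evidence = 0.051947.
P(tooling wear | evidence) = 0.00056851 / 0.051947 ≈ 0.011.

0.011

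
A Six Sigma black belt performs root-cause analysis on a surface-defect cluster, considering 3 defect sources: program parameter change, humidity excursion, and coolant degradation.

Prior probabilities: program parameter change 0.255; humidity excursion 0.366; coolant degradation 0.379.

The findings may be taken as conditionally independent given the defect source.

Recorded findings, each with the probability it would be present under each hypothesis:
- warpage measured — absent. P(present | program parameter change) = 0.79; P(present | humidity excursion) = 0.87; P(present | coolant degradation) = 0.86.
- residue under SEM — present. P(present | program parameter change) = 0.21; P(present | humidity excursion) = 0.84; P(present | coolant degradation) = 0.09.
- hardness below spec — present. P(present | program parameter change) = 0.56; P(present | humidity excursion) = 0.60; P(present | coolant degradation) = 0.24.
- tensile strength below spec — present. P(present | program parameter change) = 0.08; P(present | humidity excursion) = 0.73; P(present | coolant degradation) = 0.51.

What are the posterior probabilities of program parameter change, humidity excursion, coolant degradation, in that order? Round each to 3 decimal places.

0.027, 0.941, 0.031

For each hypothesis, the unnormalized posterior weight is prior × product of the finding likelihoods (using 1 − P(present | H) for each absent finding):
  program parameter change: 0.255 × (1 − 0.79) × 0.21 × 0.56 × 0.08 = 0.0005038
  humidity excursion: 0.366 × (1 − 0.87) × 0.84 × 0.60 × 0.73 = 0.017506
  coolant degradation: 0.379 × (1 − 0.86) × 0.09 × 0.24 × 0.51 = 0.00058451
Marginal likelihood of the evidence = 0.018594.
P(program parameter change | evidence) = 0.0005038 / 0.018594 ≈ 0.027
P(humidity excursion | evidence) = 0.017506 / 0.018594 ≈ 0.941
P(coolant degradation | evidence) = 0.00058451 / 0.018594 ≈ 0.031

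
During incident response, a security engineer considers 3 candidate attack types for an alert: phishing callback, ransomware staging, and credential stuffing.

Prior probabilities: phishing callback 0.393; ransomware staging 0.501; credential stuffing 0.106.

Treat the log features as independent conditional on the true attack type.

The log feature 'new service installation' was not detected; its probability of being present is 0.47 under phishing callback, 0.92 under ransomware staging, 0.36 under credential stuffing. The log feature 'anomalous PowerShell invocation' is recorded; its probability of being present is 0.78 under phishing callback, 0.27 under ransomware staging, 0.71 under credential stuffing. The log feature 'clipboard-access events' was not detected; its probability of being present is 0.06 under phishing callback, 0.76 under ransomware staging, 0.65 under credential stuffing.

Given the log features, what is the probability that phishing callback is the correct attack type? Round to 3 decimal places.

For each hypothesis, the unnormalized posterior weight is prior × product of the log feature likelihoods (using 1 − P(present | H) for each absent log feature):
  phishing callback: 0.393 × (1 − 0.47) × 0.78 × (1 − 0.06) = 0.15272
  ransomware staging: 0.501 × (1 − 0.92) × 0.27 × (1 − 0.76) = 0.0025972
  credential stuffing: 0.106 × (1 − 0.36) × 0.71 × (1 − 0.65) = 0.016858
Marginal likelihood of the evidence = 0.17217.
P(phishing callback | evidence) = 0.15272 / 0.17217 ≈ 0.887.

0.887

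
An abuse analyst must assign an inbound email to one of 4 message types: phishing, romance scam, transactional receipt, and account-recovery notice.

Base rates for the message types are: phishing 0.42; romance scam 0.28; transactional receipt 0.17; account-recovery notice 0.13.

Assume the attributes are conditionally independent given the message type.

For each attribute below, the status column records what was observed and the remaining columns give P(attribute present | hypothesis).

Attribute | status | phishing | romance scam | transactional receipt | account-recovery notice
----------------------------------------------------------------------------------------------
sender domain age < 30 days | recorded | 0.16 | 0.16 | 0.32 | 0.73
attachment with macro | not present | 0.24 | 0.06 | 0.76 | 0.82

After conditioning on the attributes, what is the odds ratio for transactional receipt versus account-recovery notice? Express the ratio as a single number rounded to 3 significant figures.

Unnormalized posterior weight (prior times the attribute likelihoods) for each of the two hypotheses (using 1 − P(present | H) for each absent attribute):
  transactional receipt: 0.17 × 0.32 × (1 − 0.76) = 0.013056
  account-recovery notice: 0.13 × 0.73 × (1 − 0.82) = 0.017082
Odds(transactional receipt : account-recovery notice) = 0.013056 / 0.017082 ≈ 0.764.

0.764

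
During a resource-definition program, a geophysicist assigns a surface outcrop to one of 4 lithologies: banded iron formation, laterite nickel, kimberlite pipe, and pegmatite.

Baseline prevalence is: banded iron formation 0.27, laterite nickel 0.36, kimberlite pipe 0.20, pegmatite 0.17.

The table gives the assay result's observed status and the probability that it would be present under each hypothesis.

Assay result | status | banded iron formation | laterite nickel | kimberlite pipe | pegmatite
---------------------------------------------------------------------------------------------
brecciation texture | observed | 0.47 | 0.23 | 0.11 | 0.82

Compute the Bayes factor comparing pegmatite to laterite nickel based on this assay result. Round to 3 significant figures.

Likelihood of this assay result under each hypothesis:
  pegmatite: 0.82
  laterite nickel: 0.23
Bayes factor = 0.82 / 0.23 ≈ 3.57

3.57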